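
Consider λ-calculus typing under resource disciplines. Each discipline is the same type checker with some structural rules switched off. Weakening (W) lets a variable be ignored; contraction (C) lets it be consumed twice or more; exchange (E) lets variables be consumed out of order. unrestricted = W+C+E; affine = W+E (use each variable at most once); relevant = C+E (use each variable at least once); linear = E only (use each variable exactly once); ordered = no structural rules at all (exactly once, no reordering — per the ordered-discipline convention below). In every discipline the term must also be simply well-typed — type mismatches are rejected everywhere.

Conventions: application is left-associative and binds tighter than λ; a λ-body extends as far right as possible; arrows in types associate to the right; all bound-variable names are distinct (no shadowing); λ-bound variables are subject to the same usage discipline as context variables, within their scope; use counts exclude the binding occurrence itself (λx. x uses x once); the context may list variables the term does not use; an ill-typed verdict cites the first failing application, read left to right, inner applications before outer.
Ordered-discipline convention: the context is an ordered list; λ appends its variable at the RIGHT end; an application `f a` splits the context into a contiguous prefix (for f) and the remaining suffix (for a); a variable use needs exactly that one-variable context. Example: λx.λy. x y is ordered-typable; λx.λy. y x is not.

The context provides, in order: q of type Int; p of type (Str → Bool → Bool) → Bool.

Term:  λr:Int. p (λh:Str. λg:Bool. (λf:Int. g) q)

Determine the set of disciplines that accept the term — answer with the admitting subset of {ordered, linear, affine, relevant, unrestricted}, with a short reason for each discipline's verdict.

admitted by: affine, unrestricted
variable uses: q ×1, p ×1, r [bound] ×0, h [bound] ×0, g [bound] ×1, f [bound] ×0
use order (left to right): p, g, q
typing: the term checks, with type Int → Bool
ordered: ✗, r, h, f left unused
linear: ✗, r, h, f left unused
affine: ✓, no duplicate uses among q, p, r, h, g, f
relevant: ✗, r, h, f left unused
unrestricted: ✓, typability at Int → Bool is all that's needed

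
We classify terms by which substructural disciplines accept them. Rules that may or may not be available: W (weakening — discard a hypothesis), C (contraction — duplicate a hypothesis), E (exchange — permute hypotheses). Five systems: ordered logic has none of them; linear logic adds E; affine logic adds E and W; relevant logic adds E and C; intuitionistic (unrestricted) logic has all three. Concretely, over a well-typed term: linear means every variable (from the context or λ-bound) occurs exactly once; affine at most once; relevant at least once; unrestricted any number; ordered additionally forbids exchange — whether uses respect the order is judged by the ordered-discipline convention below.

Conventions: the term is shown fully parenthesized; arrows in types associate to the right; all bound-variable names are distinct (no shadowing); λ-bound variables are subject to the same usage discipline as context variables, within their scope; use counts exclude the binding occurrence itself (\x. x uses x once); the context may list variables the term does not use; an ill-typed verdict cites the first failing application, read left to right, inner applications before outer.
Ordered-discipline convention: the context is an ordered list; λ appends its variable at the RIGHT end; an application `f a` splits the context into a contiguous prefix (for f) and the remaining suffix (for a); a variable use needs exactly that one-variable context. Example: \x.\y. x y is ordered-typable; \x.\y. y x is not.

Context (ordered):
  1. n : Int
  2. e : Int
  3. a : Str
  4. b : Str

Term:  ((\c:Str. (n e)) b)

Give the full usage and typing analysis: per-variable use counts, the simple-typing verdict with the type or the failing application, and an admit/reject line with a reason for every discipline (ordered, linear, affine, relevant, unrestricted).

use counts: n: 1×, e: 1×, a: 0×, b: 1×, c (λ-bound): 0×
left-to-right use order: n, e, b
typing: ill-typed: non-function type Int applied to an argument
ordered ✗ (the type mismatch rejects it)
linear ✗ (not simply typable)
affine ✗ (fails simple typing)
relevant ✗ (a type mismatch blocks all five)
unrestricted ✗ (the type mismatch rejects it)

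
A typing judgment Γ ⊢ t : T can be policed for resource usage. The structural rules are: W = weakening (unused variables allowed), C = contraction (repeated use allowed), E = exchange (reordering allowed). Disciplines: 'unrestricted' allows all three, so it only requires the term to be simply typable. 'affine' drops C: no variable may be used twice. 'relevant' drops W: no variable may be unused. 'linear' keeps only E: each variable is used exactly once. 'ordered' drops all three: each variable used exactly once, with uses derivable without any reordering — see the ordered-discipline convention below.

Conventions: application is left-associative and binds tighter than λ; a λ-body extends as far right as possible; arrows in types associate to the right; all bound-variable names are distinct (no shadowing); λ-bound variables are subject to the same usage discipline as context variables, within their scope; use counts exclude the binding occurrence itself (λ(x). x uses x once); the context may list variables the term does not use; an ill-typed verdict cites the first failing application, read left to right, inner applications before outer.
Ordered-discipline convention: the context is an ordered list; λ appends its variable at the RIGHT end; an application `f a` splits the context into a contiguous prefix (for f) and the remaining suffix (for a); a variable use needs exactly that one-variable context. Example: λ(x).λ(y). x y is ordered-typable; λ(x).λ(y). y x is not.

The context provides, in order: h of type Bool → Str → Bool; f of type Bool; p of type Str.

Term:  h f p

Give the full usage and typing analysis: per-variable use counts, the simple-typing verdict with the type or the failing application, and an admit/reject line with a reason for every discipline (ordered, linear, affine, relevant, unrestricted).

variable uses: h ×1; f ×1; p ×1
uses in reading order: h, f, p
typing: well-typed — term : Bool
ordered: ✓ — h, f, p once each; derivable with no W/C/E
linear: ✓ — single use per variable (h, f, p)
affine: ✓ — at most one use each (h, f, p)
relevant: ✓ — at least one use each (h, f, p)
unrestricted: ✓ — type-checks (Bool) and nothing is barred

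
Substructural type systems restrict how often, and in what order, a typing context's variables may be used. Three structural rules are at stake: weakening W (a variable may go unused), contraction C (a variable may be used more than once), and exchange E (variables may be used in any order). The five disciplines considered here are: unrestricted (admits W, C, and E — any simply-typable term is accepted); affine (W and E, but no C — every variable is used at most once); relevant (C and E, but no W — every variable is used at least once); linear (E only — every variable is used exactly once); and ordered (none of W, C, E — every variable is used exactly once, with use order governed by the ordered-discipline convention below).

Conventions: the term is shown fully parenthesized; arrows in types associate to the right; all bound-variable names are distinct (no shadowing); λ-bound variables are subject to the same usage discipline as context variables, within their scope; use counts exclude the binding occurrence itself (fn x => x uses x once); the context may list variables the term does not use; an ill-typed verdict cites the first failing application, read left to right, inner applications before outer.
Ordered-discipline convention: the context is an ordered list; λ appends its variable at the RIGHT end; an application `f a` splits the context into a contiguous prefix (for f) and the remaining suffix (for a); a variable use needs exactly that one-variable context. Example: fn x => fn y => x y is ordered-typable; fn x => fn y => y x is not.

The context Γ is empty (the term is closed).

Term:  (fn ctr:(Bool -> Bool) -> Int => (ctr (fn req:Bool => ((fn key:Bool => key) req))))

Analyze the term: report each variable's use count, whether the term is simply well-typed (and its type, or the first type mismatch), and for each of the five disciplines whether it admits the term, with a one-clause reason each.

counts: ctr (λ-bound): 1×; req (λ-bound): 1×; key (λ-bound): 1×
uses in reading order: ctr, key, req
typing: the term checks, with type ((Bool -> Bool) -> Int) -> Int
ordered: ✓ — single-use (ctr, req, key), ordered derivation ok
linear: ✓ — each of ctr, req, key used exactly once
affine: ✓ — none of ctr, req, key used more than once
relevant: ✓ — none of ctr, req, key goes unused
unrestricted: ✓ — simply typable at ((Bool -> Bool) -> Int) -> Int; W, C, E all held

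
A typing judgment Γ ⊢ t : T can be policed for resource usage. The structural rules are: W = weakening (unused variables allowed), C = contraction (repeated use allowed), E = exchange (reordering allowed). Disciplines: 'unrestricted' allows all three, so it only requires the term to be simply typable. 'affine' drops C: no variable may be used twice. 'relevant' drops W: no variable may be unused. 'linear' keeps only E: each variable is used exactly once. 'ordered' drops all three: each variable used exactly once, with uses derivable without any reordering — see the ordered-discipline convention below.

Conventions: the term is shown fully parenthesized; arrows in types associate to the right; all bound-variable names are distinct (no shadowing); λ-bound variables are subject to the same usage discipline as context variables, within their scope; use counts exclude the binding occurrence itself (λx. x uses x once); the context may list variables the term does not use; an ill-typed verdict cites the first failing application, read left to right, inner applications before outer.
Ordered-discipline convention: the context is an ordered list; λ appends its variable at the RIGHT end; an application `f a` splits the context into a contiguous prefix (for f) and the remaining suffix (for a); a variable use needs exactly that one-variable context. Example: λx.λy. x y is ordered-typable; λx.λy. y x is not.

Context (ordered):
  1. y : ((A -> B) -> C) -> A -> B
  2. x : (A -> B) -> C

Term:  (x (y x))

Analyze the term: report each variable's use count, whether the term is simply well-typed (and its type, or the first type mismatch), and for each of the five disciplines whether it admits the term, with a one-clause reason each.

counts: y: 1×; x: 2×
use order (left to right): x, y, x
typing: the term checks, with type C
ordered: ✗, uses contraction: x ×2
linear: ✗, uses contraction: x ×2
affine: ✗, uses contraction: x ×2
relevant: ✓, none of y, x goes unused
unrestricted: ✓, typability at C is all that's needed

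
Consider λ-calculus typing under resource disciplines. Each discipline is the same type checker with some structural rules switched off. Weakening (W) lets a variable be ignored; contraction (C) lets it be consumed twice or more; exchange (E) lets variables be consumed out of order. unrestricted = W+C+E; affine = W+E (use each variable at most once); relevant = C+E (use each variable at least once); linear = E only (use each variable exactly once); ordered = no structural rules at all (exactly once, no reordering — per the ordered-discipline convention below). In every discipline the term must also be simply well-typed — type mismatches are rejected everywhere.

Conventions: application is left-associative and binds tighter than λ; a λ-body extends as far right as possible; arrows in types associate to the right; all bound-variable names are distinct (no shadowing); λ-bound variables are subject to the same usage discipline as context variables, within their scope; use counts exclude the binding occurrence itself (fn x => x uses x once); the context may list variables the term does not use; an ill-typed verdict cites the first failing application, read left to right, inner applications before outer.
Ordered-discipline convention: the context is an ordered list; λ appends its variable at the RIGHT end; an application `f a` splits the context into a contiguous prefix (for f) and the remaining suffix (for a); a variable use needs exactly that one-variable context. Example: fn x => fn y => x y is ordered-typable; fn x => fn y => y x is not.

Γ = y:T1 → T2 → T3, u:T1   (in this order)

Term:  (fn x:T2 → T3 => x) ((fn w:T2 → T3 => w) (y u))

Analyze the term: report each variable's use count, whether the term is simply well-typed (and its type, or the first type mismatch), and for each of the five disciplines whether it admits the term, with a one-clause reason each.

counts: y: 1, u: 1, x (λ-bound): 1, w (λ-bound): 1
left-to-right use order: x, w, y, u
typing: well-typed — term : T2 → T3
ordered: ✓ — single-use (y, u, x, w), ordered derivation ok
linear: ✓ — exactly-once usage across y, u, x, w
affine: ✓ — no duplicate uses among y, u, x, w
relevant: ✓ — every one of y, u, x, w appears
unrestricted: ✓ — simply typable at T2 → T3; W, C, E all held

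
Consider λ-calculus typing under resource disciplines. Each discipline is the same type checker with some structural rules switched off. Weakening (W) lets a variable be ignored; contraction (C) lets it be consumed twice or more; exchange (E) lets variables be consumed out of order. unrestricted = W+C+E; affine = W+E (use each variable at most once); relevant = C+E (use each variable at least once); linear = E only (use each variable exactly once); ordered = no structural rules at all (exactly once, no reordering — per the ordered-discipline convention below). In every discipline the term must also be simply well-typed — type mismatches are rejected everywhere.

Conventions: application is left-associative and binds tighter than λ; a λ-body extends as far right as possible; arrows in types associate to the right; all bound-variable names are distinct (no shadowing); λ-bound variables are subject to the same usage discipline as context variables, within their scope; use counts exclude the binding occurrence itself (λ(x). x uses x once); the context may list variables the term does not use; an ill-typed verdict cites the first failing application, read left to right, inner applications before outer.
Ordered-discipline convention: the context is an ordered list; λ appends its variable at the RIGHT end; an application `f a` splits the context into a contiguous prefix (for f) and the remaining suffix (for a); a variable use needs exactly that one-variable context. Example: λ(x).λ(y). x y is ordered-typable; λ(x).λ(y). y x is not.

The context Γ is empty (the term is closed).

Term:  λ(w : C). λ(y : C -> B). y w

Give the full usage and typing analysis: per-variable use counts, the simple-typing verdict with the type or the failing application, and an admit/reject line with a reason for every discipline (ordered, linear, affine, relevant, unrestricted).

use counts: w (bound) ×1, y (bound) ×1
uses in reading order: y, w
typing: well-typed — term : C -> (C -> B) -> B
ordered: ✗ — no ordered split (uses run y, w)
linear: ✓ — w, y: one use apiece
affine: ✓ — none of w, y used more than once
relevant: ✓ — at least one use each (w, y)
unrestricted: ✓ — typability at C -> (C -> B) -> B is all that's needed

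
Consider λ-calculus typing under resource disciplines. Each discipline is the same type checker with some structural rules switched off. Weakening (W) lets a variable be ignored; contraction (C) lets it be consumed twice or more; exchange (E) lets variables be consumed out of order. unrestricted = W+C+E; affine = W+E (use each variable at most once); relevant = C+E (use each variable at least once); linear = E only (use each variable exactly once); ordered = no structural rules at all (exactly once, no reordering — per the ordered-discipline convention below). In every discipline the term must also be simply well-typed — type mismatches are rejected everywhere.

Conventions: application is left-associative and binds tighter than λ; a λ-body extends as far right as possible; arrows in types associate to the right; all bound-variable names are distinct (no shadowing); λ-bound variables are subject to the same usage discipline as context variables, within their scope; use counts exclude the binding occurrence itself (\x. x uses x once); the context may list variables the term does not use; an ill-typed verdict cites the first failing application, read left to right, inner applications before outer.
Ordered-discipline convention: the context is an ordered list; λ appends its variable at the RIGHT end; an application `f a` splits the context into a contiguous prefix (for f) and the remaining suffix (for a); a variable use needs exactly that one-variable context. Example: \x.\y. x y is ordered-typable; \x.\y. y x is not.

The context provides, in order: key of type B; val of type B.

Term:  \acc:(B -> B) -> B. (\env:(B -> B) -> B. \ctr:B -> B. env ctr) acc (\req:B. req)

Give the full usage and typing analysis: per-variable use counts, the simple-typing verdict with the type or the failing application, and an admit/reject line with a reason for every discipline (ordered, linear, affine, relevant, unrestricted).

counts: key=0, val=0, acc (λ-bound)=1, env (λ-bound)=1, ctr (λ-bound)=1, req (λ-bound)=1
left-to-right use order: env, ctr, acc, req
typing: ✓ — ((B -> B) -> B) -> B
ordered ✗ (key, val never used (weakening))
linear ✗ (key, val never used (weakening))
affine ✓ (none of key, val, acc, env, ctr, req used more than once)
relevant ✗ (key, val never used (weakening))
unrestricted ✓ (well-typed at ((B -> B) -> B) -> B; no restrictions here)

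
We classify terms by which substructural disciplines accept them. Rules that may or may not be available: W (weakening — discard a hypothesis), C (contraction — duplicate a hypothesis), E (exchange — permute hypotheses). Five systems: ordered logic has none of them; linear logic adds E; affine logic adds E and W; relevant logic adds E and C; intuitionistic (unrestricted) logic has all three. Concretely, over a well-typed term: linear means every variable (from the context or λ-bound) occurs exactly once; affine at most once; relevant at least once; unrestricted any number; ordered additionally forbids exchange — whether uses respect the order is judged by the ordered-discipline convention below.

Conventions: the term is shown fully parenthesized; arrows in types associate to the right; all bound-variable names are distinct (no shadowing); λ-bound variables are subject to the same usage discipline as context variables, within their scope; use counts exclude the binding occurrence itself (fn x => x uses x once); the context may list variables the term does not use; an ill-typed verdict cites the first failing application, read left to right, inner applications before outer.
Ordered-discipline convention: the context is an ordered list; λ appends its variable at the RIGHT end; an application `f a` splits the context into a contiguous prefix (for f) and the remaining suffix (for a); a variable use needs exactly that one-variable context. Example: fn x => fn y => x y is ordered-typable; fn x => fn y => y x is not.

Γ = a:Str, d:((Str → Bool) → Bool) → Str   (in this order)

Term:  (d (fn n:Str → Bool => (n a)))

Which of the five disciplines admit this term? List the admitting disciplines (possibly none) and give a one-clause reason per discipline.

admitted by: linear, affine, relevant, unrestricted
counts: a ×1; d ×1; n [bound] ×1
uses in reading order: d, n, a
typing: well-typed at Str
ordered: ✗ — needs exchange: uses follow d, n, a
linear: ✓ — single use per variable (a, d, n)
affine: ✓ — none of a, d, n used more than once
relevant: ✓ — every one of a, d, n appears
unrestricted: ✓ — type-checks (Str) and nothing is barred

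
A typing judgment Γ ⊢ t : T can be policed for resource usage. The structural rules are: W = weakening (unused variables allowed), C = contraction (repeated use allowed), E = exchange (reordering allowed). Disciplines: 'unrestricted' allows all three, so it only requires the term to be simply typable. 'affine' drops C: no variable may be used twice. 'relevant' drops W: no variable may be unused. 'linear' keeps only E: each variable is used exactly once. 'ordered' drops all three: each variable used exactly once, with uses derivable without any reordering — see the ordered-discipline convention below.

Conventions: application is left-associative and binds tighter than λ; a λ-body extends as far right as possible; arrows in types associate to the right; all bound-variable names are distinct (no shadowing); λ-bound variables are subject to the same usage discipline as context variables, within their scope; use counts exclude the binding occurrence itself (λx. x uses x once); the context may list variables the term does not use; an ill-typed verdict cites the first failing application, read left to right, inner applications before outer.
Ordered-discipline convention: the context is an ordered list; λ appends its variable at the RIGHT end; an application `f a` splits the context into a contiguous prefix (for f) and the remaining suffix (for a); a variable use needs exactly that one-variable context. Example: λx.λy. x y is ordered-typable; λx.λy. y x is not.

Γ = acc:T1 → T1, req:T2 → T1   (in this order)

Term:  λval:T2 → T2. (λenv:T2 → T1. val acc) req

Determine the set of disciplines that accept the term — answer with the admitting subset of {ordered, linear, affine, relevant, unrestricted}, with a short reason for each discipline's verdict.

accepted by: none
counts: acc: 1×; req: 1×; val [bound]: 1×; env [bound]: 0×
left-to-right use order: val, acc, req
typing: ill-typed: argument of type T1 → T1 where T2 is required
ordered: ✗, fails simple typing
linear: ✗, a type mismatch blocks all five
affine: ✗, the type mismatch rejects it
relevant: ✗, not simply typable
unrestricted: ✗, fails simple typing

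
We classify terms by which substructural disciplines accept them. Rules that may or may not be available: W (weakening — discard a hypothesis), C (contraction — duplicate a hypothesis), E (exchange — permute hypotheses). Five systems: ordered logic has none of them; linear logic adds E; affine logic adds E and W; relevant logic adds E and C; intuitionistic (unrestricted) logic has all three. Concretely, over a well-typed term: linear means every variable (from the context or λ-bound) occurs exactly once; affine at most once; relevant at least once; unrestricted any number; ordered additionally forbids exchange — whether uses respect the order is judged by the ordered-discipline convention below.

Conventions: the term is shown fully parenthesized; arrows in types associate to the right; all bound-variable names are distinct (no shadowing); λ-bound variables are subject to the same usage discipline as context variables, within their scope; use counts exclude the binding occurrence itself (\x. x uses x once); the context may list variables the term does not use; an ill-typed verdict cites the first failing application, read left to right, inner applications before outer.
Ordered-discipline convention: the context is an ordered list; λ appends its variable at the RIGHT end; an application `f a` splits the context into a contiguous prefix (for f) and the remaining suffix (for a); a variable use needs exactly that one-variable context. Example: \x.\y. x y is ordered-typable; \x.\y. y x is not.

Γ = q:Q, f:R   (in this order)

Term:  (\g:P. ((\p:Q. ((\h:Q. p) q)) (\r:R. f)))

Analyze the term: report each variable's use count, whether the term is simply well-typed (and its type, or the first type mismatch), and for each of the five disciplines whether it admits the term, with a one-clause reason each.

variable uses: q: 1, f: 1, g (bound): 0, p (bound): 1, h (bound): 0, r (bound): 0
uses in reading order: p, q, f
typing: ill-typed: a function awaiting Q gets R → R
ordered: ✗, fails simple typing
linear: ✗, a type mismatch blocks all five
affine: ✗, the type mismatch rejects it
relevant: ✗, not simply typable
unrestricted: ✗, fails simple typing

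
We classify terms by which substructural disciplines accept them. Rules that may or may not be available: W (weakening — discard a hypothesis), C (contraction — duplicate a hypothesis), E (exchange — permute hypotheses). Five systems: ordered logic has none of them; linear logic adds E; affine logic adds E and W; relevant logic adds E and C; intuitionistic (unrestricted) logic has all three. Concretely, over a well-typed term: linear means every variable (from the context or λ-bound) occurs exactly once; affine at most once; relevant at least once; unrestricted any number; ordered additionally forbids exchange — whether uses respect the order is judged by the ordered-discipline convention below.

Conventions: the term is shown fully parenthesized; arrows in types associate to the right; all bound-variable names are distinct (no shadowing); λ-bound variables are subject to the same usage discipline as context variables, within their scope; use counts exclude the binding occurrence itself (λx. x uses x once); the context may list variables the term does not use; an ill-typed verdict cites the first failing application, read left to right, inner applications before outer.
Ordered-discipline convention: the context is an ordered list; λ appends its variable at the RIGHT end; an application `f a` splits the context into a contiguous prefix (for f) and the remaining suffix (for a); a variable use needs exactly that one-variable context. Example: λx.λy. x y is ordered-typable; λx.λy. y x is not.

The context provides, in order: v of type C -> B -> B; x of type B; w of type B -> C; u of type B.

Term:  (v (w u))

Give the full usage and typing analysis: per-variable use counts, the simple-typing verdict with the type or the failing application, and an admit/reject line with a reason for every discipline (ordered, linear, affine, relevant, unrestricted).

counts: v: 1, x: 0, w: 1, u: 1
order of uses: v, w, u
typing: well-typed at B -> B
ordered: ✗ — x left unused
linear: ✗ — x left unused
affine: ✓ — v, x, w, u: no repeats, contraction unneeded
relevant: ✗ — x left unused
unrestricted: ✓ — simply typable at B -> B; W, C, E all held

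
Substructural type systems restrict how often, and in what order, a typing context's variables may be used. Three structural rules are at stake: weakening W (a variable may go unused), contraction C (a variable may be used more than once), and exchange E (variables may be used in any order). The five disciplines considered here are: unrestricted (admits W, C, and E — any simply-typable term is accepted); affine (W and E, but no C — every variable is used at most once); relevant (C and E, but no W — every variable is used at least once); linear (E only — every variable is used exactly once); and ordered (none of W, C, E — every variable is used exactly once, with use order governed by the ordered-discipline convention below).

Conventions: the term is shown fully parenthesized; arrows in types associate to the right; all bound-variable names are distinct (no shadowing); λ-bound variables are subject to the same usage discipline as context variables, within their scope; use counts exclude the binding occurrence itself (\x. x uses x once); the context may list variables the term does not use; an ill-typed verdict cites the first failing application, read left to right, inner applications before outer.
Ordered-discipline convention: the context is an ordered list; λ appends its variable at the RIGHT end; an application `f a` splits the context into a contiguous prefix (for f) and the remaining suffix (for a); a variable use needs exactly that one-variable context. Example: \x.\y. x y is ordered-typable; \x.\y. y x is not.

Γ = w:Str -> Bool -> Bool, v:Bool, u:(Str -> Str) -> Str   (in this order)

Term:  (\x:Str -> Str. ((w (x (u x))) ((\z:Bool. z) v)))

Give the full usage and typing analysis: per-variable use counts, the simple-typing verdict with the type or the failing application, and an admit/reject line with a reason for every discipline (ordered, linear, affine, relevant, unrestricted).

counts: w: 1, v: 1, u: 1, x (λ-bound): 2, z (λ-bound): 1
left-to-right use order: w, x, u, x, z, v
typing: well-typed at (Str -> Str) -> Bool
ordered: ✗, repeated use of x ×2
linear: ✗, repeated use of x ×2
affine: ✗, repeated use of x ×2
relevant: ✓, w, v, u, x, z: all used, weakening unneeded
unrestricted: ✓, well-typed at (Str -> Str) -> Bool; no restrictions here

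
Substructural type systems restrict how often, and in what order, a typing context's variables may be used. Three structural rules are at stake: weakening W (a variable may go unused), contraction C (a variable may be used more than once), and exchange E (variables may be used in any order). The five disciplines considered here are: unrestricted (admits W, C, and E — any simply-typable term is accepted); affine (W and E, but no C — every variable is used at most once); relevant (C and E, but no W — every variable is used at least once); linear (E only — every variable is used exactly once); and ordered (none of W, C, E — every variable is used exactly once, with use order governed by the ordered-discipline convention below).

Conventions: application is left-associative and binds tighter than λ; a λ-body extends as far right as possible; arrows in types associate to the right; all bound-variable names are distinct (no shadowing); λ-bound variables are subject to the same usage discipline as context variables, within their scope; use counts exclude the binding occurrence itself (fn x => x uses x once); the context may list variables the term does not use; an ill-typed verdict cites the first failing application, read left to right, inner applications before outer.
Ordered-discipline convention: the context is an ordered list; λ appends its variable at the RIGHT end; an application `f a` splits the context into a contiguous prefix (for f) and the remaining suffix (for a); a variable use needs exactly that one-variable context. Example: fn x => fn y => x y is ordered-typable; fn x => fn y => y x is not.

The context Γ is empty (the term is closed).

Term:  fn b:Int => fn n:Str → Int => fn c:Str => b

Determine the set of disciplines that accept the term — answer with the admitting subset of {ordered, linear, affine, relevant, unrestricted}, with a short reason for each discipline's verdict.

admitted in: affine, unrestricted
usage: b (λ-bound): 1; n (λ-bound): 0; c (λ-bound): 0
left-to-right use order: b
typing: well-typed at Int → (Str → Int) → Str → Int
ordered ✗ (needs weakening: n, c unused)
linear ✗ (needs weakening: n, c unused)
affine ✓ (none of b, n, c used more than once)
relevant ✗ (needs weakening: n, c unused)
unrestricted ✓ (simply typable at Int → (Str → Int) → Str → Int; W, C, E all held)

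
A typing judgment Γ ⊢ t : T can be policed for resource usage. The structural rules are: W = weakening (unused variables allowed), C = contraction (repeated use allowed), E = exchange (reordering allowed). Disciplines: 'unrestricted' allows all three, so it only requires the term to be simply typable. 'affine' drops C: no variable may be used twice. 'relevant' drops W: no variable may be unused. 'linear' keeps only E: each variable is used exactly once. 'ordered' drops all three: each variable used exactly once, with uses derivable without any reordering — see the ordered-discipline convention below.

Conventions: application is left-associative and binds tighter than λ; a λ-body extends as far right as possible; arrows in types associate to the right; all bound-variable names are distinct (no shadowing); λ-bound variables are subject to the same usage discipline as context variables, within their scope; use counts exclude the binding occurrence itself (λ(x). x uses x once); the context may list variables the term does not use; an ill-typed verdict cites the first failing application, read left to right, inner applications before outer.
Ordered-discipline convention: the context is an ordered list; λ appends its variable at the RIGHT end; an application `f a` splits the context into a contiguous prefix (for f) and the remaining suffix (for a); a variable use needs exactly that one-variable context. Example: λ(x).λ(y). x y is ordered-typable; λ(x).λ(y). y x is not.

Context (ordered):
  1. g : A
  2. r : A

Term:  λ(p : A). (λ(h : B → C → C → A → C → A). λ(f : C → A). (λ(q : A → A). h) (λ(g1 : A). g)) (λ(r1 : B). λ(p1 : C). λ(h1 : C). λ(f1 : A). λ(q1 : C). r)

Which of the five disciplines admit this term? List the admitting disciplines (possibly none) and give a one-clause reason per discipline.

accepted by: affine, unrestricted
variable uses: g: 1; r: 1; p [bound]: 0; h [bound]: 1; f [bound]: 0; q [bound]: 0; g1 [bound]: 0; r1 [bound]: 0; p1 [bound]: 0; h1 [bound]: 0; f1 [bound]: 0; q1 [bound]: 0
order of uses: h, g, r
typing: well-typed — term : A → (C → A) → B → C → C → A → C → A
ordered ✗ (p, f, q, g1, r1, p1, h1, f1, q1 never used (weakening))
linear ✗ (p, f, q, g1, r1, p1, h1, f1, q1 never used (weakening))
affine ✓ (g, r, p, h, f, q, g1, r1, p1, h1, f1, q1: no repeats, contraction unneeded)
relevant ✗ (p, f, q, g1, r1, p1, h1, f1, q1 never used (weakening))
unrestricted ✓ (simply typable at A → (C → A) → B → C → C → A → C → A; W, C, E all held)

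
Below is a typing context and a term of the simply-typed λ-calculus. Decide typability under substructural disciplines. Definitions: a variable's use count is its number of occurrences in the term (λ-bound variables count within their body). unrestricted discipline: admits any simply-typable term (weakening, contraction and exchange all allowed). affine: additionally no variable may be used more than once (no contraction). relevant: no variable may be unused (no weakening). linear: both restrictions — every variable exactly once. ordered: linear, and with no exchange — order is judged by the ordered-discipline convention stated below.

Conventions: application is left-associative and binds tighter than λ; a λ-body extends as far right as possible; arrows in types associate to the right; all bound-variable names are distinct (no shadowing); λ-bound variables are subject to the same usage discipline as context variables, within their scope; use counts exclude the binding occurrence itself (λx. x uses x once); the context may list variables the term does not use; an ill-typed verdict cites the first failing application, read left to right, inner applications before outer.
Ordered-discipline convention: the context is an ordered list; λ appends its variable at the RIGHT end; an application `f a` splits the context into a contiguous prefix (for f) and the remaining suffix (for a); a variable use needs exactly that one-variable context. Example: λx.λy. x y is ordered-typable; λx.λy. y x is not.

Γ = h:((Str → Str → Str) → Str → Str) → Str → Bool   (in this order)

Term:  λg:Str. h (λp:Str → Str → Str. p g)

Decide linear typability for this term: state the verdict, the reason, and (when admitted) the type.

yes — h, g, p: one use apiece; term : Str → Str → Bool
use counts: h ×1, g (λ-bound) ×1, p (λ-bound) ×1
use order (left to right): h, p, g
typing: well-typed — term : Str → Str → Bool
per-discipline verdicts: ordered ✗; linear ✓; affine ✓; relevant ✓; unrestricted ✓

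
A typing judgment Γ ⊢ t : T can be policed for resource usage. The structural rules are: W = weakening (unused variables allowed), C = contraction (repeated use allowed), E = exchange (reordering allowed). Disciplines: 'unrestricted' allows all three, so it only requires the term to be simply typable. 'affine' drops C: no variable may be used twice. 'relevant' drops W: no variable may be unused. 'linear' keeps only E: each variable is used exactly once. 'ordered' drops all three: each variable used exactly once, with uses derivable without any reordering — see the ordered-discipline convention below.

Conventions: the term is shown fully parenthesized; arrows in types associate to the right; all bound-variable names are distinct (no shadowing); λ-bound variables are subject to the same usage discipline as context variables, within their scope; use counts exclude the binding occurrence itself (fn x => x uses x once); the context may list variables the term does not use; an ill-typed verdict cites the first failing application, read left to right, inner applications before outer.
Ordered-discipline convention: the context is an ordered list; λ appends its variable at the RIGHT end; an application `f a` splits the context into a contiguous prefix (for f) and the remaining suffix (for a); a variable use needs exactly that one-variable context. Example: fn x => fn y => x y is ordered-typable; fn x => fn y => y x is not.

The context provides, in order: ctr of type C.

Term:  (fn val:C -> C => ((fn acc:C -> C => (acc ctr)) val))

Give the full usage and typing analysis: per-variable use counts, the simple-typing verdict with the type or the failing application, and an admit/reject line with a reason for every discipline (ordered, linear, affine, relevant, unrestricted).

variable uses: ctr: 1×; val [bound]: 1×; acc [bound]: 1×
left-to-right use order: acc, ctr, val
typing: well-typed — term : (C -> C) -> C
ordered ✗ (use order acc, ctr, val needs exchange)
linear ✓ (each of ctr, val, acc used exactly once)
affine ✓ (at most one use each (ctr, val, acc))
relevant ✓ (at least one use each (ctr, val, acc))
unrestricted ✓ (well-typed at (C -> C) -> C; no restrictions here)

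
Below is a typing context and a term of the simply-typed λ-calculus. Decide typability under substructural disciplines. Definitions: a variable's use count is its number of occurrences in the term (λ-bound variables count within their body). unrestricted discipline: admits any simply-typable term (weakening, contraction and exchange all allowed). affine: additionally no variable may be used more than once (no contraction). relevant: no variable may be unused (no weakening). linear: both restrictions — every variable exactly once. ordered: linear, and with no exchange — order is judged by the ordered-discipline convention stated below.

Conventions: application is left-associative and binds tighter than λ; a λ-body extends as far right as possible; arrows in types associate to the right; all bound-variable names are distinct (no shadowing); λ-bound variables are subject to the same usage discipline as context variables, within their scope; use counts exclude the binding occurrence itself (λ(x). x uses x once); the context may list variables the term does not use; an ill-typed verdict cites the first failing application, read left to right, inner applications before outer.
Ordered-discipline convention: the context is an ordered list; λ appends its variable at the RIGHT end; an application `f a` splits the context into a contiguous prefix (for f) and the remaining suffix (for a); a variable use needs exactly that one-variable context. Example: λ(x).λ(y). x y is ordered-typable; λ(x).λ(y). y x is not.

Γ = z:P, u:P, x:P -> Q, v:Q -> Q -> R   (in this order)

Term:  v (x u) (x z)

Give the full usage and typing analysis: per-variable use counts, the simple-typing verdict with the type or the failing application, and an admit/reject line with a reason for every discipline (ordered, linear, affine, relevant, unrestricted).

variable uses: z: 1; u: 1; x: 2; v: 1
left-to-right use order: v, x, u, x, z
typing: ✓ — R
ordered: ✗ — uses contraction: x ×2
linear: ✗ — uses contraction: x ×2
affine: ✗ — uses contraction: x ×2
relevant: ✓ — none of z, u, x, v goes unused
unrestricted: ✓ — typability at R is all that's needed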